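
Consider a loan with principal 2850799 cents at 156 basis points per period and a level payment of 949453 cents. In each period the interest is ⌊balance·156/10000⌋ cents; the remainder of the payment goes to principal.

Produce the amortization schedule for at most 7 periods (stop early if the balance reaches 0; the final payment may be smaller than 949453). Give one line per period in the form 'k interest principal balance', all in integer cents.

1 44472 904981 1945818
2 30354 919099 1026719
3 16016 933437 93282
4 1455 93282 0

1. interest=⌊2850799·156/10000⌋=44472; principal=949453-44472=904981; balance=2850799-904981=1945818
2. interest=⌊1945818·156/10000⌋=30354; principal=949453-30354=919099; balance=1945818-919099=1026719
3. interest=⌊1026719·156/10000⌋=16016; principal=949453-16016=933437; balance=1026719-933437=93282
4. interest=⌊93282·156/10000⌋=1455; principal=min(949453-1455,93282)=93282; balance=93282-93282=0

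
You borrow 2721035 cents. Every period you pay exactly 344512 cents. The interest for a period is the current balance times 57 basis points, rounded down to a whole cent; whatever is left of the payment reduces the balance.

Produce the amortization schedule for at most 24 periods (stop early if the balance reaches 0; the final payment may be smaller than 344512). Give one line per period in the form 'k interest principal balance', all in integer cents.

1. interest=⌊2721035·57/10000⌋=15509; principal=344512-15509=329003; balance=2721035-329003=2392032
2. interest=⌊2392032·57/10000⌋=13634; principal=344512-13634=330878; balance=2392032-330878=2061154
3. interest=⌊2061154·57/10000⌋=11748; principal=344512-11748=332764; balance=2061154-332764=1728390
4. interest=⌊1728390·57/10000⌋=9851; principal=344512-9851=334661; balance=1728390-334661=1393729
5. interest=⌊1393729·57/10000⌋=7944; principal=344512-7944=336568; balance=1393729-336568=1057161
6. interest=⌊1057161·57/10000⌋=6025; principal=344512-6025=338487; balance=1057161-338487=718674
7. interest=⌊718674·57/10000⌋=4096; principal=344512-4096=340416; balance=718674-340416=378258
8. interest=⌊378258·57/10000⌋=2156; principal=344512-2156=342356; balance=378258-342356=35902
9. interest=⌊35902·57/10000⌋=204; principal=min(344512-204,35902)=35902; balance=35902-35902=0

1 15509 329003 2392032
2 13634 330878 2061154
3 11748 332764 1728390
4 9851 334661 1393729
5 7944 336568 1057161
6 6025 338487 718674
7 4096 340416 378258
8 2156 342356 35902
9 204 35902 0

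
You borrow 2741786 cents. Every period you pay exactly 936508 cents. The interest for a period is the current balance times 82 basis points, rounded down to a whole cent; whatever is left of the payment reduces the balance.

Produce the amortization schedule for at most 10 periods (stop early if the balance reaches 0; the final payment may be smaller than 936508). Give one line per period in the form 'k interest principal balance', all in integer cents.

1. interest=⌊2741786·82/10000⌋=22482; principal=936508-22482=914026; balance=2741786-914026=1827760
2. interest=⌊1827760·82/10000⌋=14987; principal=936508-14987=921521; balance=1827760-921521=906239
3. interest=⌊906239·82/10000⌋=7431; principal=min(936508-7431,906239)=906239; balance=906239-906239=0

1 22482 914026 1827760
2 14987 921521 906239
3 7431 906239 0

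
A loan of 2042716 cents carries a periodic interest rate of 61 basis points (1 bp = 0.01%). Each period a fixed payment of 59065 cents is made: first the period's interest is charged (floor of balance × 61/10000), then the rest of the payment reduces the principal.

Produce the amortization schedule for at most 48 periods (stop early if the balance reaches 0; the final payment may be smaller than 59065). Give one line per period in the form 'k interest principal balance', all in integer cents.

1. interest=⌊2042716·61/10000⌋=12460; principal=59065-12460=46605; balance=2042716-46605=1996111
2. interest=⌊1996111·61/10000⌋=12176; principal=59065-12176=46889; balance=1996111-46889=1949222
3. interest=⌊1949222·61/10000⌋=11890; principal=59065-11890=47175; balance=1949222-47175=1902047
4. interest=⌊1902047·61/10000⌋=11602; principal=59065-11602=47463; balance=1902047-47463=1854584
5. interest=⌊1854584·61/10000⌋=11312; principal=59065-11312=47753; balance=1854584-47753=1806831
6. interest=⌊1806831·61/10000⌋=11021; principal=59065-11021=48044; balance=1806831-48044=1758787
7. interest=⌊1758787·61/10000⌋=10728; principal=59065-10728=48337; balance=1758787-48337=1710450
8. interest=⌊1710450·61/10000⌋=10433; principal=59065-10433=48632; balance=1710450-48632=1661818
9. interest=⌊1661818·61/10000⌋=10137; principal=59065-10137=48928; balance=1661818-48928=1612890
10. interest=⌊1612890·61/10000⌋=9838; principal=59065-9838=49227; balance=1612890-49227=1563663
11. interest=⌊1563663·61/10000⌋=9538; principal=59065-9538=49527; balance=1563663-49527=1514136
12. interest=⌊1514136·61/10000⌋=9236; principal=59065-9236=49829; balance=1514136-49829=1464307
13. interest=⌊1464307·61/10000⌋=8932; principal=59065-8932=50133; balance=1464307-50133=1414174
14. interest=⌊1414174·61/10000⌋=8626; principal=59065-8626=50439; balance=1414174-50439=1363735
15. interest=⌊1363735·61/10000⌋=8318; principal=59065-8318=50747; balance=1363735-50747=1312988
16. interest=⌊1312988·61/10000⌋=8009; principal=59065-8009=51056; balance=1312988-51056=1261932
17. interest=⌊1261932·61/10000⌋=7697; principal=59065-7697=51368; balance=1261932-51368=1210564
18. interest=⌊1210564·61/10000⌋=7384; principal=59065-7384=51681; balance=1210564-51681=1158883
19. interest=⌊1158883·61/10000⌋=7069; principal=59065-7069=51996; balance=1158883-51996=1106887
20. interest=⌊1106887·61/10000⌋=6752; principal=59065-6752=52313; balance=1106887-52313=1054574
21. interest=⌊1054574·61/10000⌋=6432; principal=59065-6432=52633; balance=1054574-52633=1001941
22. interest=⌊1001941·61/10000⌋=6111; principal=59065-6111=52954; balance=1001941-52954=948987
23. interest=⌊948987·61/10000⌋=5788; principal=59065-5788=53277; balance=948987-53277=895710
24. interest=⌊895710·61/10000⌋=5463; principal=59065-5463=53602; balance=895710-53602=842108
25. interest=⌊842108·61/10000⌋=5136; principal=59065-5136=53929; balance=842108-53929=788179
26. interest=⌊788179·61/10000⌋=4807; principal=59065-4807=54258; balance=788179-54258=733921
27. interest=⌊733921·61/10000⌋=4476; principal=59065-4476=54589; balance=733921-54589=679332
28. interest=⌊679332·61/10000⌋=4143; principal=59065-4143=54922; balance=679332-54922=624410
29. interest=⌊624410·61/10000⌋=3808; principal=59065-3808=55257; balance=624410-55257=569153
30. interest=⌊569153·61/10000⌋=3471; principal=59065-3471=55594; balance=569153-55594=513559
31. interest=⌊513559·61/10000⌋=3132; principal=59065-3132=55933; balance=513559-55933=457626
32. interest=⌊457626·61/10000⌋=2791; principal=59065-2791=56274; balance=457626-56274=401352
33. interest=⌊401352·61/10000⌋=2448; principal=59065-2448=56617; balance=401352-56617=344735
34. interest=⌊344735·61/10000⌋=2102; principal=59065-2102=56963; balance=344735-56963=287772
35. interest=⌊287772·61/10000⌋=1755; principal=59065-1755=57310; balance=287772-57310=230462
36. interest=⌊230462·61/10000⌋=1405; principal=59065-1405=57660; balance=230462-57660=172802
37. interest=⌊172802·61/10000⌋=1054; principal=59065-1054=58011; balance=172802-58011=114791
38. interest=⌊114791·61/10000⌋=700; principal=59065-700=58365; balance=114791-58365=56426
39. interest=⌊56426·61/10000⌋=344; principal=min(59065-344,56426)=56426; balance=56426-56426=0

1 12460 46605 1996111
2 12176 46889 1949222
3 11890 47175 1902047
4 11602 47463 1854584
5 11312 47753 1806831
6 11021 48044 1758787
7 10728 48337 1710450
8 10433 48632 1661818
9 10137 48928 1612890
10 9838 49227 1563663
11 9538 49527 1514136
12 9236 49829 1464307
13 8932 50133 1414174
14 8626 50439 1363735
15 8318 50747 1312988
16 8009 51056 1261932
17 7697 51368 1210564
18 7384 51681 1158883
19 7069 51996 1106887
20 6752 52313 1054574
21 6432 52633 1001941
22 6111 52954 948987
23 5788 53277 895710
24 5463 53602 842108
25 5136 53929 788179
26 4807 54258 733921
27 4476 54589 679332
28 4143 54922 624410
29 3808 55257 569153
30 3471 55594 513559
31 3132 55933 457626
32 2791 56274 401352
33 2448 56617 344735
34 2102 56963 287772
35 1755 57310 230462
36 1405 57660 172802
37 1054 58011 114791
38 700 58365 56426
39 344 56426 0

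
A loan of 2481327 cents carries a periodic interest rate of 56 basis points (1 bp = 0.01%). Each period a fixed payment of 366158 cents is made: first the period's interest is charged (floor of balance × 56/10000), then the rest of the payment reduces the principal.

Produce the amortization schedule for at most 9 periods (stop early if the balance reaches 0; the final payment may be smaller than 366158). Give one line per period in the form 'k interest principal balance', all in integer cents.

1. interest=⌊2481327·56/10000⌋=13895; principal=366158-13895=352263; balance=2481327-352263=2129064
2. interest=⌊2129064·56/10000⌋=11922; principal=366158-11922=354236; balance=2129064-354236=1774828
3. interest=⌊1774828·56/10000⌋=9939; principal=366158-9939=356219; balance=1774828-356219=1418609
4. interest=⌊1418609·56/10000⌋=7944; principal=366158-7944=358214; balance=1418609-358214=1060395
5. interest=⌊1060395·56/10000⌋=5938; principal=366158-5938=360220; balance=1060395-360220=700175
6. interest=⌊700175·56/10000⌋=3920; principal=366158-3920=362238; balance=700175-362238=337937
7. interest=⌊337937·56/10000⌋=1892; principal=min(366158-1892,337937)=337937; balance=337937-337937=0

1 13895 352263 2129064
2 11922 354236 1774828
3 9939 356219 1418609
4 7944 358214 1060395
5 5938 360220 700175
6 3920 362238 337937
7 1892 337937 0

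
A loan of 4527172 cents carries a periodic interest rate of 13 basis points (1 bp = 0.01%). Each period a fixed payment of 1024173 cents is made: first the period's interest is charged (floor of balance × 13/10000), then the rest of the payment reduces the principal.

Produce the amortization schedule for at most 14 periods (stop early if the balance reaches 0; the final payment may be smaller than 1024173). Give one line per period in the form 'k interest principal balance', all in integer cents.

1 5885 1018288 3508884
2 4561 1019612 2489272
3 3236 1020937 1468335
4 1908 1022265 446070
5 579 446070 0

1. interest=⌊4527172·13/10000⌋=5885; principal=1024173-5885=1018288; balance=4527172-1018288=3508884
2. interest=⌊3508884·13/10000⌋=4561; principal=1024173-4561=1019612; balance=3508884-1019612=2489272
3. interest=⌊2489272·13/10000⌋=3236; principal=1024173-3236=1020937; balance=2489272-1020937=1468335
4. interest=⌊1468335·13/10000⌋=1908; principal=1024173-1908=1022265; balance=1468335-1022265=446070
5. interest=⌊446070·13/10000⌋=579; principal=min(1024173-579,446070)=446070; balance=446070-446070=0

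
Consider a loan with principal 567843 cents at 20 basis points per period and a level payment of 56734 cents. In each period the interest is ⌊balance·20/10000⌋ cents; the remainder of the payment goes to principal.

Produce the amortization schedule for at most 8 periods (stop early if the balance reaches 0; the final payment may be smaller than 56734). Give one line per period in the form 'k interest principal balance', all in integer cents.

1. interest=⌊567843·20/10000⌋=1135; principal=56734-1135=55599; balance=567843-55599=512244
2. interest=⌊512244·20/10000⌋=1024; principal=56734-1024=55710; balance=512244-55710=456534
3. interest=⌊456534·20/10000⌋=913; principal=56734-913=55821; balance=456534-55821=400713
4. interest=⌊400713·20/10000⌋=801; principal=56734-801=55933; balance=400713-55933=344780
5. interest=⌊344780·20/10000⌋=689; principal=56734-689=56045; balance=344780-56045=288735
6. interest=⌊288735·20/10000⌋=577; principal=56734-577=56157; balance=288735-56157=232578
7. interest=⌊232578·20/10000⌋=465; principal=56734-465=56269; balance=232578-56269=176309
8. interest=⌊176309·20/10000⌋=352; principal=56734-352=56382; balance=176309-56382=119927

1 1135 55599 512244
2 1024 55710 456534
3 913 55821 400713
4 801 55933 344780
5 689 56045 288735
6 577 56157 232578
7 465 56269 176309
8 352 56382 119927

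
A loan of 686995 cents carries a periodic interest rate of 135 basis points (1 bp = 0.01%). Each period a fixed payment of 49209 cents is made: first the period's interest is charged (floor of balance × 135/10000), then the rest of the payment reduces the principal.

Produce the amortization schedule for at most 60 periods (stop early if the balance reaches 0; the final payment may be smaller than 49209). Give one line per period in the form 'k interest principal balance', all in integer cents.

1 9274 39935 647060
2 8735 40474 606586
3 8188 41021 565565
4 7635 41574 523991
5 7073 42136 481855
6 6505 42704 439151
7 5928 43281 395870
8 5344 43865 352005
9 4752 44457 307548
10 4151 45058 262490
11 3543 45666 216824
12 2927 46282 170542
13 2302 46907 123635
14 1669 47540 76095
15 1027 48182 27913
16 376 27913 0

1. interest=⌊686995·135/10000⌋=9274; principal=49209-9274=39935; balance=686995-39935=647060
2. interest=⌊647060·135/10000⌋=8735; principal=49209-8735=40474; balance=647060-40474=606586
3. interest=⌊606586·135/10000⌋=8188; principal=49209-8188=41021; balance=606586-41021=565565
4. interest=⌊565565·135/10000⌋=7635; principal=49209-7635=41574; balance=565565-41574=523991
5. interest=⌊523991·135/10000⌋=7073; principal=49209-7073=42136; balance=523991-42136=481855
6. interest=⌊481855·135/10000⌋=6505; principal=49209-6505=42704; balance=481855-42704=439151
7. interest=⌊439151·135/10000⌋=5928; principal=49209-5928=43281; balance=439151-43281=395870
8. interest=⌊395870·135/10000⌋=5344; principal=49209-5344=43865; balance=395870-43865=352005
9. interest=⌊352005·135/10000⌋=4752; principal=49209-4752=44457; balance=352005-44457=307548
10. interest=⌊307548·135/10000⌋=4151; principal=49209-4151=45058; balance=307548-45058=262490
11. interest=⌊262490·135/10000⌋=3543; principal=49209-3543=45666; balance=262490-45666=216824
12. interest=⌊216824·135/10000⌋=2927; principal=49209-2927=46282; balance=216824-46282=170542
13. interest=⌊170542·135/10000⌋=2302; principal=49209-2302=46907; balance=170542-46907=123635
14. interest=⌊123635·135/10000⌋=1669; principal=49209-1669=47540; balance=123635-47540=76095
15. interest=⌊76095·135/10000⌋=1027; principal=49209-1027=48182; balance=76095-48182=27913
16. interest=⌊27913·135/10000⌋=376; principal=min(49209-376,27913)=27913; balance=27913-27913=0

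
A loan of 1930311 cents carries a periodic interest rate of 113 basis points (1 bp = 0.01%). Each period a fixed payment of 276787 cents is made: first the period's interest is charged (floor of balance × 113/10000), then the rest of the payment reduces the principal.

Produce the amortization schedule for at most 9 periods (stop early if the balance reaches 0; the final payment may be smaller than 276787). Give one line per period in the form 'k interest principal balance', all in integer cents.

1. interest=⌊1930311·113/10000⌋=21812; principal=276787-21812=254975; balance=1930311-254975=1675336
2. interest=⌊1675336·113/10000⌋=18931; principal=276787-18931=257856; balance=1675336-257856=1417480
3. interest=⌊1417480·113/10000⌋=16017; principal=276787-16017=260770; balance=1417480-260770=1156710
4. interest=⌊1156710·113/10000⌋=13070; principal=276787-13070=263717; balance=1156710-263717=892993
5. interest=⌊892993·113/10000⌋=10090; principal=276787-10090=266697; balance=892993-266697=626296
6. interest=⌊626296·113/10000⌋=7077; principal=276787-7077=269710; balance=626296-269710=356586
7. interest=⌊356586·113/10000⌋=4029; principal=276787-4029=272758; balance=356586-272758=83828
8. interest=⌊83828·113/10000⌋=947; principal=min(276787-947,83828)=83828; balance=83828-83828=0

1 21812 254975 1675336
2 18931 257856 1417480
3 16017 260770 1156710
4 13070 263717 892993
5 10090 266697 626296
6 7077 269710 356586
7 4029 272758 83828
8 947 83828 0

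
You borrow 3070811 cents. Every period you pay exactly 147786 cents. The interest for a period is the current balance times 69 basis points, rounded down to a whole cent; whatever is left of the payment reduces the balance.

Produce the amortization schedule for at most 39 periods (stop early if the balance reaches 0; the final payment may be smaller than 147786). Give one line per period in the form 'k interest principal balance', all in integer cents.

1. interest=⌊3070811·69/10000⌋=21188; principal=147786-21188=126598; balance=3070811-126598=2944213
2. interest=⌊2944213·69/10000⌋=20315; principal=147786-20315=127471; balance=2944213-127471=2816742
3. interest=⌊2816742·69/10000⌋=19435; principal=147786-19435=128351; balance=2816742-128351=2688391
4. interest=⌊2688391·69/10000⌋=18549; principal=147786-18549=129237; balance=2688391-129237=2559154
5. interest=⌊2559154·69/10000⌋=17658; principal=147786-17658=130128; balance=2559154-130128=2429026
6. interest=⌊2429026·69/10000⌋=16760; principal=147786-16760=131026; balance=2429026-131026=2298000
7. interest=⌊2298000·69/10000⌋=15856; principal=147786-15856=131930; balance=2298000-131930=2166070
8. interest=⌊2166070·69/10000⌋=14945; principal=147786-14945=132841; balance=2166070-132841=2033229
9. interest=⌊2033229·69/10000⌋=14029; principal=147786-14029=133757; balance=2033229-133757=1899472
10. interest=⌊1899472·69/10000⌋=13106; principal=147786-13106=134680; balance=1899472-134680=1764792
11. interest=⌊1764792·69/10000⌋=12177; principal=147786-12177=135609; balance=1764792-135609=1629183
12. interest=⌊1629183·69/10000⌋=11241; principal=147786-11241=136545; balance=1629183-136545=1492638
13. interest=⌊1492638·69/10000⌋=10299; principal=147786-10299=137487; balance=1492638-137487=1355151
14. interest=⌊1355151·69/10000⌋=9350; principal=147786-9350=138436; balance=1355151-138436=1216715
15. interest=⌊1216715·69/10000⌋=8395; principal=147786-8395=139391; balance=1216715-139391=1077324
16. interest=⌊1077324·69/10000⌋=7433; principal=147786-7433=140353; balance=1077324-140353=936971
17. interest=⌊936971·69/10000⌋=6465; principal=147786-6465=141321; balance=936971-141321=795650
18. interest=⌊795650·69/10000⌋=5489; principal=147786-5489=142297; balance=795650-142297=653353
19. interest=⌊653353·69/10000⌋=4508; principal=147786-4508=143278; balance=653353-143278=510075
20. interest=⌊510075·69/10000⌋=3519; principal=147786-3519=144267; balance=510075-144267=365808
21. interest=⌊365808·69/10000⌋=2524; principal=147786-2524=145262; balance=365808-145262=220546
22. interest=⌊220546·69/10000⌋=1521; principal=147786-1521=146265; balance=220546-146265=74281
23. interest=⌊74281·69/10000⌋=512; principal=min(147786-512,74281)=74281; balance=74281-74281=0

1 21188 126598 2944213
2 20315 127471 2816742
3 19435 128351 2688391
4 18549 129237 2559154
5 17658 130128 2429026
6 16760 131026 2298000
7 15856 131930 2166070
8 14945 132841 2033229
9 14029 133757 1899472
10 13106 134680 1764792
11 12177 135609 1629183
12 11241 136545 1492638
13 10299 137487 1355151
14 9350 138436 1216715
15 8395 139391 1077324
16 7433 140353 936971
17 6465 141321 795650
18 5489 142297 653353
19 4508 143278 510075
20 3519 144267 365808
21 2524 145262 220546
22 1521 146265 74281
23 512 74281 0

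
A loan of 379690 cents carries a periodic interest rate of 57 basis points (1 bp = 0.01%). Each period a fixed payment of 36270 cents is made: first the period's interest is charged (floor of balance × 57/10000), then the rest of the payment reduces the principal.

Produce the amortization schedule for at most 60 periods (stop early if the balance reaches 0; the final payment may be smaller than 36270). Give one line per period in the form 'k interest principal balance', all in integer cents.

1. interest=⌊379690·57/10000⌋=2164; principal=36270-2164=34106; balance=379690-34106=345584
2. interest=⌊345584·57/10000⌋=1969; principal=36270-1969=34301; balance=345584-34301=311283
3. interest=⌊311283·57/10000⌋=1774; principal=36270-1774=34496; balance=311283-34496=276787
4. interest=⌊276787·57/10000⌋=1577; principal=36270-1577=34693; balance=276787-34693=242094
5. interest=⌊242094·57/10000⌋=1379; principal=36270-1379=34891; balance=242094-34891=207203
6. interest=⌊207203·57/10000⌋=1181; principal=36270-1181=35089; balance=207203-35089=172114
7. interest=⌊172114·57/10000⌋=981; principal=36270-981=35289; balance=172114-35289=136825
8. interest=⌊136825·57/10000⌋=779; principal=36270-779=35491; balance=136825-35491=101334
9. interest=⌊101334·57/10000⌋=577; principal=36270-577=35693; balance=101334-35693=65641
10. interest=⌊65641·57/10000⌋=374; principal=36270-374=35896; balance=65641-35896=29745
11. interest=⌊29745·57/10000⌋=169; principal=min(36270-169,29745)=29745; balance=29745-29745=0

1 2164 34106 345584
2 1969 34301 311283
3 1774 34496 276787
4 1577 34693 242094
5 1379 34891 207203
6 1181 35089 172114
7 981 35289 136825
8 779 35491 101334
9 577 35693 65641
10 374 35896 29745
11 169 29745 0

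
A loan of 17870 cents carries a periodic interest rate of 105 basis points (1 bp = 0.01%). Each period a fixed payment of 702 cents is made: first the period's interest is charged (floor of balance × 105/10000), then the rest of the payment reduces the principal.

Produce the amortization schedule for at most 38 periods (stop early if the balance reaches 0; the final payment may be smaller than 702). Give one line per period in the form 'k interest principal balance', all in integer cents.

1 187 515 17355
2 182 520 16835
3 176 526 16309
4 171 531 15778
5 165 537 15241
6 160 542 14699
7 154 548 14151
8 148 554 13597
9 142 560 13037
10 136 566 12471
11 130 572 11899
12 124 578 11321
13 118 584 10737
14 112 590 10147
15 106 596 9551
16 100 602 8949
17 93 609 8340
18 87 615 7725
19 81 621 7104
20 74 628 6476
21 67 635 5841
22 61 641 5200
23 54 648 4552
24 47 655 3897
25 40 662 3235
26 33 669 2566
27 26 676 1890
28 19 683 1207
29 12 690 517
30 5 517 0

1. interest=⌊17870·105/10000⌋=187; principal=702-187=515; balance=17870-515=17355
2. interest=⌊17355·105/10000⌋=182; principal=702-182=520; balance=17355-520=16835
3. interest=⌊16835·105/10000⌋=176; principal=702-176=526; balance=16835-526=16309
4. interest=⌊16309·105/10000⌋=171; principal=702-171=531; balance=16309-531=15778
5. interest=⌊15778·105/10000⌋=165; principal=702-165=537; balance=15778-537=15241
6. interest=⌊15241·105/10000⌋=160; principal=702-160=542; balance=15241-542=14699
7. interest=⌊14699·105/10000⌋=154; principal=702-154=548; balance=14699-548=14151
8. interest=⌊14151·105/10000⌋=148; principal=702-148=554; balance=14151-554=13597
9. interest=⌊13597·105/10000⌋=142; principal=702-142=560; balance=13597-560=13037
10. interest=⌊13037·105/10000⌋=136; principal=702-136=566; balance=13037-566=12471
11. interest=⌊12471·105/10000⌋=130; principal=702-130=572; balance=12471-572=11899
12. interest=⌊11899·105/10000⌋=124; principal=702-124=578; balance=11899-578=11321
13. interest=⌊11321·105/10000⌋=118; principal=702-118=584; balance=11321-584=10737
14. interest=⌊10737·105/10000⌋=112; principal=702-112=590; balance=10737-590=10147
15. interest=⌊10147·105/10000⌋=106; principal=702-106=596; balance=10147-596=9551
16. interest=⌊9551·105/10000⌋=100; principal=702-100=602; balance=9551-602=8949
17. interest=⌊8949·105/10000⌋=93; principal=702-93=609; balance=8949-609=8340
18. interest=⌊8340·105/10000⌋=87; principal=702-87=615; balance=8340-615=7725
19. interest=⌊7725·105/10000⌋=81; principal=702-81=621; balance=7725-621=7104
20. interest=⌊7104·105/10000⌋=74; principal=702-74=628; balance=7104-628=6476
21. interest=⌊6476·105/10000⌋=67; principal=702-67=635; balance=6476-635=5841
22. interest=⌊5841·105/10000⌋=61; principal=702-61=641; balance=5841-641=5200
23. interest=⌊5200·105/10000⌋=54; principal=702-54=648; balance=5200-648=4552
24. interest=⌊4552·105/10000⌋=47; principal=702-47=655; balance=4552-655=3897
25. interest=⌊3897·105/10000⌋=40; principal=702-40=662; balance=3897-662=3235
26. interest=⌊3235·105/10000⌋=33; principal=702-33=669; balance=3235-669=2566
27. interest=⌊2566·105/10000⌋=26; principal=702-26=676; balance=2566-676=1890
28. interest=⌊1890·105/10000⌋=19; principal=702-19=683; balance=1890-683=1207
29. interest=⌊1207·105/10000⌋=12; principal=702-12=690; balance=1207-690=517
30. interest=⌊517·105/10000⌋=5; principal=min(702-5,517)=517; balance=517-517=0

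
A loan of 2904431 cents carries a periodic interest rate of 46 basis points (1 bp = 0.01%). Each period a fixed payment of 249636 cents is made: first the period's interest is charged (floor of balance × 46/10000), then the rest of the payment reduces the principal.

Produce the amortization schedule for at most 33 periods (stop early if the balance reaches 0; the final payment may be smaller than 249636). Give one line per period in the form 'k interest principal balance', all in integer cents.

1. interest=⌊2904431·46/10000⌋=13360; principal=249636-13360=236276; balance=2904431-236276=2668155
2. interest=⌊2668155·46/10000⌋=12273; principal=249636-12273=237363; balance=2668155-237363=2430792
3. interest=⌊2430792·46/10000⌋=11181; principal=249636-11181=238455; balance=2430792-238455=2192337
4. interest=⌊2192337·46/10000⌋=10084; principal=249636-10084=239552; balance=2192337-239552=1952785
5. interest=⌊1952785·46/10000⌋=8982; principal=249636-8982=240654; balance=1952785-240654=1712131
6. interest=⌊1712131·46/10000⌋=7875; principal=249636-7875=241761; balance=1712131-241761=1470370
7. interest=⌊1470370·46/10000⌋=6763; principal=249636-6763=242873; balance=1470370-242873=1227497
8. interest=⌊1227497·46/10000⌋=5646; principal=249636-5646=243990; balance=1227497-243990=983507
9. interest=⌊983507·46/10000⌋=4524; principal=249636-4524=245112; balance=983507-245112=738395
10. interest=⌊738395·46/10000⌋=3396; principal=249636-3396=246240; balance=738395-246240=492155
11. interest=⌊492155·46/10000⌋=2263; principal=249636-2263=247373; balance=492155-247373=244782
12. interest=⌊244782·46/10000⌋=1125; principal=min(249636-1125,244782)=244782; balance=244782-244782=0

1 13360 236276 2668155
2 12273 237363 2430792
3 11181 238455 2192337
4 10084 239552 1952785
5 8982 240654 1712131
6 7875 241761 1470370
7 6763 242873 1227497
8 5646 243990 983507
9 4524 245112 738395
10 3396 246240 492155
11 2263 247373 244782
12 1125 244782 0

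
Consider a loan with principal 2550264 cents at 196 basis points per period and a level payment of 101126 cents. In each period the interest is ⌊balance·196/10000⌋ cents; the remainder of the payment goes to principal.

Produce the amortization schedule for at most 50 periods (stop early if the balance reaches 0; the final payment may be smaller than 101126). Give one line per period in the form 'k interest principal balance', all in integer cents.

1. interest=⌊2550264·196/10000⌋=49985; principal=101126-49985=51141; balance=2550264-51141=2499123
2. interest=⌊2499123·196/10000⌋=48982; principal=101126-48982=52144; balance=2499123-52144=2446979
3. interest=⌊2446979·196/10000⌋=47960; principal=101126-47960=53166; balance=2446979-53166=2393813
4. interest=⌊2393813·196/10000⌋=46918; principal=101126-46918=54208; balance=2393813-54208=2339605
5. interest=⌊2339605·196/10000⌋=45856; principal=101126-45856=55270; balance=2339605-55270=2284335
6. interest=⌊2284335·196/10000⌋=44772; principal=101126-44772=56354; balance=2284335-56354=2227981
7. interest=⌊2227981·196/10000⌋=43668; principal=101126-43668=57458; balance=2227981-57458=2170523
8. interest=⌊2170523·196/10000⌋=42542; principal=101126-42542=58584; balance=2170523-58584=2111939
9. interest=⌊2111939·196/10000⌋=41394; principal=101126-41394=59732; balance=2111939-59732=2052207
10. interest=⌊2052207·196/10000⌋=40223; principal=101126-40223=60903; balance=2052207-60903=1991304
11. interest=⌊1991304·196/10000⌋=39029; principal=101126-39029=62097; balance=1991304-62097=1929207
12. interest=⌊1929207·196/10000⌋=37812; principal=101126-37812=63314; balance=1929207-63314=1865893
13. interest=⌊1865893·196/10000⌋=36571; principal=101126-36571=64555; balance=1865893-64555=1801338
14. interest=⌊1801338·196/10000⌋=35306; principal=101126-35306=65820; balance=1801338-65820=1735518
15. interest=⌊1735518·196/10000⌋=34016; principal=101126-34016=67110; balance=1735518-67110=1668408
16. interest=⌊1668408·196/10000⌋=32700; principal=101126-32700=68426; balance=1668408-68426=1599982
17. interest=⌊1599982·196/10000⌋=31359; principal=101126-31359=69767; balance=1599982-69767=1530215
18. interest=⌊1530215·196/10000⌋=29992; principal=101126-29992=71134; balance=1530215-71134=1459081
19. interest=⌊1459081·196/10000⌋=28597; principal=101126-28597=72529; balance=1459081-72529=1386552
20. interest=⌊1386552·196/10000⌋=27176; principal=101126-27176=73950; balance=1386552-73950=1312602
21. interest=⌊1312602·196/10000⌋=25726; principal=101126-25726=75400; balance=1312602-75400=1237202
22. interest=⌊1237202·196/10000⌋=24249; principal=101126-24249=76877; balance=1237202-76877=1160325
23. interest=⌊1160325·196/10000⌋=22742; principal=101126-22742=78384; balance=1160325-78384=1081941
24. interest=⌊1081941·196/10000⌋=21206; principal=101126-21206=79920; balance=1081941-79920=1002021
25. interest=⌊1002021·196/10000⌋=19639; principal=101126-19639=81487; balance=1002021-81487=920534
26. interest=⌊920534·196/10000⌋=18042; principal=101126-18042=83084; balance=920534-83084=837450
27. interest=⌊837450·196/10000⌋=16414; principal=101126-16414=84712; balance=837450-84712=752738
28. interest=⌊752738·196/10000⌋=14753; principal=101126-14753=86373; balance=752738-86373=666365
29. interest=⌊666365·196/10000⌋=13060; principal=101126-13060=88066; balance=666365-88066=578299
30. interest=⌊578299·196/10000⌋=11334; principal=101126-11334=89792; balance=578299-89792=488507
31. interest=⌊488507·196/10000⌋=9574; principal=101126-9574=91552; balance=488507-91552=396955
32. interest=⌊396955·196/10000⌋=7780; principal=101126-7780=93346; balance=396955-93346=303609
33. interest=⌊303609·196/10000⌋=5950; principal=101126-5950=95176; balance=303609-95176=208433
34. interest=⌊208433·196/10000⌋=4085; principal=101126-4085=97041; balance=208433-97041=111392
35. interest=⌊111392·196/10000⌋=2183; principal=101126-2183=98943; balance=111392-98943=12449
36. interest=⌊12449·196/10000⌋=244; principal=min(101126-244,12449)=12449; balance=12449-12449=0

1 49985 51141 2499123
2 48982 52144 2446979
3 47960 53166 2393813
4 46918 54208 2339605
5 45856 55270 2284335
6 44772 56354 2227981
7 43668 57458 2170523
8 42542 58584 2111939
9 41394 59732 2052207
10 40223 60903 1991304
11 39029 62097 1929207
12 37812 63314 1865893
13 36571 64555 1801338
14 35306 65820 1735518
15 34016 67110 1668408
16 32700 68426 1599982
17 31359 69767 1530215
18 29992 71134 1459081
19 28597 72529 1386552
20 27176 73950 1312602
21 25726 75400 1237202
22 24249 76877 1160325
23 22742 78384 1081941
24 21206 79920 1002021
25 19639 81487 920534
26 18042 83084 837450
27 16414 84712 752738
28 14753 86373 666365
29 13060 88066 578299
30 11334 89792 488507
31 9574 91552 396955
32 7780 93346 303609
33 5950 95176 208433
34 4085 97041 111392
35 2183 98943 12449
36 244 12449 0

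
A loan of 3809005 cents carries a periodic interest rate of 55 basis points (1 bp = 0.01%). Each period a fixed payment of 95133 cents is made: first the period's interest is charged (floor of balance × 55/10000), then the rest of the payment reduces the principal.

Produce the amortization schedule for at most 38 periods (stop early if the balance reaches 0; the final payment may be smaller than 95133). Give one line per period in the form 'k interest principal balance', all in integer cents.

1. interest=⌊3809005·55/10000⌋=20949; principal=95133-20949=74184; balance=3809005-74184=3734821
2. interest=⌊3734821·55/10000⌋=20541; principal=95133-20541=74592; balance=3734821-74592=3660229
3. interest=⌊3660229·55/10000⌋=20131; principal=95133-20131=75002; balance=3660229-75002=3585227
4. interest=⌊3585227·55/10000⌋=19718; principal=95133-19718=75415; balance=3585227-75415=3509812
5. interest=⌊3509812·55/10000⌋=19303; principal=95133-19303=75830; balance=3509812-75830=3433982
6. interest=⌊3433982·55/10000⌋=18886; principal=95133-18886=76247; balance=3433982-76247=3357735
7. interest=⌊3357735·55/10000⌋=18467; principal=95133-18467=76666; balance=3357735-76666=3281069
8. interest=⌊3281069·55/10000⌋=18045; principal=95133-18045=77088; balance=3281069-77088=3203981
9. interest=⌊3203981·55/10000⌋=17621; principal=95133-17621=77512; balance=3203981-77512=3126469
10. interest=⌊3126469·55/10000⌋=17195; principal=95133-17195=77938; balance=3126469-77938=3048531
11. interest=⌊3048531·55/10000⌋=16766; principal=95133-16766=78367; balance=3048531-78367=2970164
12. interest=⌊2970164·55/10000⌋=16335; principal=95133-16335=78798; balance=2970164-78798=2891366
13. interest=⌊2891366·55/10000⌋=15902; principal=95133-15902=79231; balance=2891366-79231=2812135
14. interest=⌊2812135·55/10000⌋=15466; principal=95133-15466=79667; balance=2812135-79667=2732468
15. interest=⌊2732468·55/10000⌋=15028; principal=95133-15028=80105; balance=2732468-80105=2652363
16. interest=⌊2652363·55/10000⌋=14587; principal=95133-14587=80546; balance=2652363-80546=2571817
17. interest=⌊2571817·55/10000⌋=14144; principal=95133-14144=80989; balance=2571817-80989=2490828
18. interest=⌊2490828·55/10000⌋=13699; principal=95133-13699=81434; balance=2490828-81434=2409394
19. interest=⌊2409394·55/10000⌋=13251; principal=95133-13251=81882; balance=2409394-81882=2327512
20. interest=⌊2327512·55/10000⌋=12801; principal=95133-12801=82332; balance=2327512-82332=2245180
21. interest=⌊2245180·55/10000⌋=12348; principal=95133-12348=82785; balance=2245180-82785=2162395
22. interest=⌊2162395·55/10000⌋=11893; principal=95133-11893=83240; balance=2162395-83240=2079155
23. interest=⌊2079155·55/10000⌋=11435; principal=95133-11435=83698; balance=2079155-83698=1995457
24. interest=⌊1995457·55/10000⌋=10975; principal=95133-10975=84158; balance=1995457-84158=1911299
25. interest=⌊1911299·55/10000⌋=10512; principal=95133-10512=84621; balance=1911299-84621=1826678
26. interest=⌊1826678·55/10000⌋=10046; principal=95133-10046=85087; balance=1826678-85087=1741591
27. interest=⌊1741591·55/10000⌋=9578; principal=95133-9578=85555; balance=1741591-85555=1656036
28. interest=⌊1656036·55/10000⌋=9108; principal=95133-9108=86025; balance=1656036-86025=1570011
29. interest=⌊1570011·55/10000⌋=8635; principal=95133-8635=86498; balance=1570011-86498=1483513
30. interest=⌊1483513·55/10000⌋=8159; principal=95133-8159=86974; balance=1483513-86974=1396539
31. interest=⌊1396539·55/10000⌋=7680; principal=95133-7680=87453; balance=1396539-87453=1309086
32. interest=⌊1309086·55/10000⌋=7199; principal=95133-7199=87934; balance=1309086-87934=1221152
33. interest=⌊1221152·55/10000⌋=6716; principal=95133-6716=88417; balance=1221152-88417=1132735
34. interest=⌊1132735·55/10000⌋=6230; principal=95133-6230=88903; balance=1132735-88903=1043832
35. interest=⌊1043832·55/10000⌋=5741; principal=95133-5741=89392; balance=1043832-89392=954440
36. interest=⌊954440·55/10000⌋=5249; principal=95133-5249=89884; balance=954440-89884=864556
37. interest=⌊864556·55/10000⌋=4755; principal=95133-4755=90378; balance=864556-90378=774178
38. interest=⌊774178·55/10000⌋=4257; principal=95133-4257=90876; balance=774178-90876=683302

1 20949 74184 3734821
2 20541 74592 3660229
3 20131 75002 3585227
4 19718 75415 3509812
5 19303 75830 3433982
6 18886 76247 3357735
7 18467 76666 3281069
8 18045 77088 3203981
9 17621 77512 3126469
10 17195 77938 3048531
11 16766 78367 2970164
12 16335 78798 2891366
13 15902 79231 2812135
14 15466 79667 2732468
15 15028 80105 2652363
16 14587 80546 2571817
17 14144 80989 2490828
18 13699 81434 2409394
19 13251 81882 2327512
20 12801 82332 2245180
21 12348 82785 2162395
22 11893 83240 2079155
23 11435 83698 1995457
24 10975 84158 1911299
25 10512 84621 1826678
26 10046 85087 1741591
27 9578 85555 1656036
28 9108 86025 1570011
29 8635 86498 1483513
30 8159 86974 1396539
31 7680 87453 1309086
32 7199 87934 1221152
33 6716 88417 1132735
34 6230 88903 1043832
35 5741 89392 954440
36 5249 89884 864556
37 4755 90378 774178
38 4257 90876 683302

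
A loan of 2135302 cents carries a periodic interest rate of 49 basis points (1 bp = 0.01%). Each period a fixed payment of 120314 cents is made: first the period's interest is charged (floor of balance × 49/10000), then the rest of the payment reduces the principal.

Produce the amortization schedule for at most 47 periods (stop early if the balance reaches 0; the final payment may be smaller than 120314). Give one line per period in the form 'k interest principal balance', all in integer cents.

1. interest=⌊2135302·49/10000⌋=10462; principal=120314-10462=109852; balance=2135302-109852=2025450
2. interest=⌊2025450·49/10000⌋=9924; principal=120314-9924=110390; balance=2025450-110390=1915060
3. interest=⌊1915060·49/10000⌋=9383; principal=120314-9383=110931; balance=1915060-110931=1804129
4. interest=⌊1804129·49/10000⌋=8840; principal=120314-8840=111474; balance=1804129-111474=1692655
5. interest=⌊1692655·49/10000⌋=8294; principal=120314-8294=112020; balance=1692655-112020=1580635
6. interest=⌊1580635·49/10000⌋=7745; principal=120314-7745=112569; balance=1580635-112569=1468066
7. interest=⌊1468066·49/10000⌋=7193; principal=120314-7193=113121; balance=1468066-113121=1354945
8. interest=⌊1354945·49/10000⌋=6639; principal=120314-6639=113675; balance=1354945-113675=1241270
9. interest=⌊1241270·49/10000⌋=6082; principal=120314-6082=114232; balance=1241270-114232=1127038
10. interest=⌊1127038·49/10000⌋=5522; principal=120314-5522=114792; balance=1127038-114792=1012246
11. interest=⌊1012246·49/10000⌋=4960; principal=120314-4960=115354; balance=1012246-115354=896892
12. interest=⌊896892·49/10000⌋=4394; principal=120314-4394=115920; balance=896892-115920=780972
13. interest=⌊780972·49/10000⌋=3826; principal=120314-3826=116488; balance=780972-116488=664484
14. interest=⌊664484·49/10000⌋=3255; principal=120314-3255=117059; balance=664484-117059=547425
15. interest=⌊547425·49/10000⌋=2682; principal=120314-2682=117632; balance=547425-117632=429793
16. interest=⌊429793·49/10000⌋=2105; principal=120314-2105=118209; balance=429793-118209=311584
17. interest=⌊311584·49/10000⌋=1526; principal=120314-1526=118788; balance=311584-118788=192796
18. interest=⌊192796·49/10000⌋=944; principal=120314-944=119370; balance=192796-119370=73426
19. interest=⌊73426·49/10000⌋=359; principal=min(120314-359,73426)=73426; balance=73426-73426=0

1 10462 109852 2025450
2 9924 110390 1915060
3 9383 110931 1804129
4 8840 111474 1692655
5 8294 112020 1580635
6 7745 112569 1468066
7 7193 113121 1354945
8 6639 113675 1241270
9 6082 114232 1127038
10 5522 114792 1012246
11 4960 115354 896892
12 4394 115920 780972
13 3826 116488 664484
14 3255 117059 547425
15 2682 117632 429793
16 2105 118209 311584
17 1526 118788 192796
18 944 119370 73426
19 359 73426 0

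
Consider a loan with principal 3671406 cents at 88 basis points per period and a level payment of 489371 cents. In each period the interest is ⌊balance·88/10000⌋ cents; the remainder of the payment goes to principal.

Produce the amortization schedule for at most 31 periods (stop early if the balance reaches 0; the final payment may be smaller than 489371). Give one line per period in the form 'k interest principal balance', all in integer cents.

1. interest=⌊3671406·88/10000⌋=32308; principal=489371-32308=457063; balance=3671406-457063=3214343
2. interest=⌊3214343·88/10000⌋=28286; principal=489371-28286=461085; balance=3214343-461085=2753258
3. interest=⌊2753258·88/10000⌋=24228; principal=489371-24228=465143; balance=2753258-465143=2288115
4. interest=⌊2288115·88/10000⌋=20135; principal=489371-20135=469236; balance=2288115-469236=1818879
5. interest=⌊1818879·88/10000⌋=16006; principal=489371-16006=473365; balance=1818879-473365=1345514
6. interest=⌊1345514·88/10000⌋=11840; principal=489371-11840=477531; balance=1345514-477531=867983
7. interest=⌊867983·88/10000⌋=7638; principal=489371-7638=481733; balance=867983-481733=386250
8. interest=⌊386250·88/10000⌋=3399; principal=min(489371-3399,386250)=386250; balance=386250-386250=0

1 32308 457063 3214343
2 28286 461085 2753258
3 24228 465143 2288115
4 20135 469236 1818879
5 16006 473365 1345514
6 11840 477531 867983
7 7638 481733 386250
8 3399 386250 0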